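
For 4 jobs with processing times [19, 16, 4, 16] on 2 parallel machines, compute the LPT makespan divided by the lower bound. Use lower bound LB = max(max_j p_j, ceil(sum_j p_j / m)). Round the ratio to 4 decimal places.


LPT order: [19, 16, 16, 4]
Machine loads after assignment: [23, 32]
LPT makespan = 32
Lower bound = max(max_job, ceil(total/2)) = max(19, 28) = 28
Ratio = 32 / 28 = 1.1429

1.1429


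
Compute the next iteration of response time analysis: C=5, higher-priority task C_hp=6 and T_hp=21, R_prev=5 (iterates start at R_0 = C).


R_next = C + ceil(R_prev / T_hp) * C_hp
ceil(5 / 21) = ceil(0.2381) = 1
Interference = 1 * 6 = 6
R_next = 5 + 6 = 11

11


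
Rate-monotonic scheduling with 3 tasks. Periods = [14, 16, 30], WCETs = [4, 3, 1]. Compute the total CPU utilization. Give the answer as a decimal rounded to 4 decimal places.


Compute individual utilizations (exact fractions):
  Task 1: C/T = 4/14 = 2/7 (approx. 0.2857)
  Task 2: C/T = 3/16 (approx. 0.1875)
  Task 3: C/T = 1/30 (approx. 0.0333)
Total utilization U = 2/7 + 3/16 + 1/30 = 851/1680
Rounded to 4 decimal places: U = 0.5065
RM (Liu & Layland) bound for 3 tasks = 0.779763; compare with U = 851/1680 (approx. 0.506548)
U <= bound, so schedulable by RM sufficient condition.

0.5065


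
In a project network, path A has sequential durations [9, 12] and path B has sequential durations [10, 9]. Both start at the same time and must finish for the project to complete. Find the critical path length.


Path A total = 9 + 12 = 21
Path B total = 10 + 9 = 19
Critical path = longest path = max(21, 19) = 21

21


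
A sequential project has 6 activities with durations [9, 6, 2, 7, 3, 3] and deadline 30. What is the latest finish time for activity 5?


LF(activity 5) = deadline - sum of successor durations
Successors: activities 6 through 6 with durations [3]
Sum of successor durations = 3
LF = 30 - 3 = 27

27


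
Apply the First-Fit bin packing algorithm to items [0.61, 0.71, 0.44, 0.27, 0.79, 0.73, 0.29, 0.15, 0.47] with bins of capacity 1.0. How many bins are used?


Place items sequentially using First-Fit:
  Item 0.61 -> new Bin 1
  Item 0.71 -> new Bin 2
  Item 0.44 -> new Bin 3
  Item 0.27 -> Bin 1 (now 0.88)
  Item 0.79 -> new Bin 4
  Item 0.73 -> new Bin 5
  Item 0.29 -> Bin 2 (now 1.0)
  Item 0.15 -> Bin 3 (now 0.59)
  Item 0.47 -> new Bin 6
Total bins used = 6

6


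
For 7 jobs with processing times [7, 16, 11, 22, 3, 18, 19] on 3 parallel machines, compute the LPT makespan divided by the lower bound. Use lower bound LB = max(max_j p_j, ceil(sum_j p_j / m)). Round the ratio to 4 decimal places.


LPT order: [22, 19, 18, 16, 11, 7, 3]
Machine loads after assignment: [32, 30, 34]
LPT makespan = 34
Lower bound = max(max_job, ceil(total/3)) = max(22, 32) = 32
Ratio = 34 / 32 = 1.0625

1.0625


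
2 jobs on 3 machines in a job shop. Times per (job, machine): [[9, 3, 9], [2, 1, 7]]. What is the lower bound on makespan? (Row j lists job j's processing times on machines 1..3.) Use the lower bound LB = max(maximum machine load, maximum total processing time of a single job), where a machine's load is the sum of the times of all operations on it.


Machine loads:
  Machine 1: 9 + 2 = 11
  Machine 2: 3 + 1 = 4
  Machine 3: 9 + 7 = 16
Max machine load = 16
Job totals:
  Job 1: 21
  Job 2: 10
Max job total = 21
Lower bound = max(16, 21) = 21

21


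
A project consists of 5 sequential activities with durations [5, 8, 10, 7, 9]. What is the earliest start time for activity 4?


Activity 4 starts after activities 1 through 3 complete.
Predecessor durations: [5, 8, 10]
ES = 5 + 8 + 10 = 23

23


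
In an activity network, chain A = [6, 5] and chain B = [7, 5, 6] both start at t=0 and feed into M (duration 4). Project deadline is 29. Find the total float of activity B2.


Forward pass: ES(B2) = sum of predecessors on chain B = 7
EF = ES + duration = 7 + 5 = 12
Backward pass: LF(M) = deadline = 29; LS(M) = 29 - 4 = 25
LF(B2) = LS(M) - sum(successors on chain B) = 25 - 6 = 19
LS = LF - duration = 19 - 5 = 14
Total float = LS - ES = 14 - 7 = 7

7


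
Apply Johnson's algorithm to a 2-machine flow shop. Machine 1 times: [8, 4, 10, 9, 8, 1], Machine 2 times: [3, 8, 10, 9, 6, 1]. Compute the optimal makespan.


Apply Johnson's rule:
  Group 1 (a <= b): [(6, 1, 1), (2, 4, 8), (4, 9, 9), (3, 10, 10)]
  Group 2 (a > b): [(5, 8, 6), (1, 8, 3)]
Optimal job order: [6, 2, 4, 3, 5, 1]
Schedule:
  Job 6: M1 done at 1, M2 done at 2
  Job 2: M1 done at 5, M2 done at 13
  Job 4: M1 done at 14, M2 done at 23
  Job 3: M1 done at 24, M2 done at 34
  Job 5: M1 done at 32, M2 done at 40
  Job 1: M1 done at 40, M2 done at 43
Makespan = 43

43


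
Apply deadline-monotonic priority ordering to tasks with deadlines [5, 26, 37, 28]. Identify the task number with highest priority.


Sort tasks by relative deadline (ascending):
  Task 1: deadline = 5
  Task 2: deadline = 26
  Task 4: deadline = 28
  Task 3: deadline = 37
Priority order (highest first): [1, 2, 4, 3]
Highest priority task = 1

1


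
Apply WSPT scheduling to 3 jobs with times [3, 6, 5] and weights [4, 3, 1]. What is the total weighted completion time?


Compute p/w ratios and sort ascending (WSPT): [(3, 4), (6, 3), (5, 1)]
Compute weighted completion times:
  Job (p=3,w=4): C=3, w*C=4*3=12
  Job (p=6,w=3): C=9, w*C=3*9=27
  Job (p=5,w=1): C=14, w*C=1*14=14
Total weighted completion time = 53

53


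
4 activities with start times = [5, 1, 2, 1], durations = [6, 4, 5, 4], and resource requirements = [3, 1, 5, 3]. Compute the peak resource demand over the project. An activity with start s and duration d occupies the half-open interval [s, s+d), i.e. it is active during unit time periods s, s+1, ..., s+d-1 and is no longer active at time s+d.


Each activity i is active on [start_i, start_i + duration_i).
Compute total resource usage per time slot:
  t=0: active resources = [], total = 0
  t=1: active resources = [1, 3], total = 4
  t=2: active resources = [1, 5, 3], total = 9
  t=3: active resources = [1, 5, 3], total = 9
  t=4: active resources = [1, 5, 3], total = 9
  t=5: active resources = [3, 5], total = 8
  t=6: active resources = [3, 5], total = 8
  t=7: active resources = [3], total = 3
  t=8: active resources = [3], total = 3
  t=9: active resources = [3], total = 3
  t=10: active resources = [3], total = 3
Peak resource demand = 9

9


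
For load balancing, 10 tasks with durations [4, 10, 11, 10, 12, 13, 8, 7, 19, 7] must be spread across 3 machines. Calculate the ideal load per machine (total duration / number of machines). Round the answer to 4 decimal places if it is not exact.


Total processing time = 4 + 10 + 11 + 10 + 12 + 13 + 8 + 7 + 19 + 7 = 101
Number of machines = 3
Ideal balanced load = 101 / 3 = 33.6667

33.6667


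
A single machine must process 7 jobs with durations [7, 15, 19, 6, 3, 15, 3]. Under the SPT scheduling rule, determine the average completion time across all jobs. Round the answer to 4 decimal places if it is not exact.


Sort jobs by processing time (SPT order): [3, 3, 6, 7, 15, 15, 19]
Compute completion times sequentially:
  Job 1: processing = 3, completes at 3
  Job 2: processing = 3, completes at 6
  Job 3: processing = 6, completes at 12
  Job 4: processing = 7, completes at 19
  Job 5: processing = 15, completes at 34
  Job 6: processing = 15, completes at 49
  Job 7: processing = 19, completes at 68
Sum of completion times = 191
Average completion time = 191/7 = 27.2857

27.2857


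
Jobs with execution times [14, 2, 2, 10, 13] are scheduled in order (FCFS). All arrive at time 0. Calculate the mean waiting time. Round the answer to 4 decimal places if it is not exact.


FCFS order (as given): [14, 2, 2, 10, 13]
Waiting times:
  Job 1: wait = 0
  Job 2: wait = 14
  Job 3: wait = 16
  Job 4: wait = 18
  Job 5: wait = 28
Sum of waiting times = 76
Average waiting time = 76/5 = 15.2

15.2


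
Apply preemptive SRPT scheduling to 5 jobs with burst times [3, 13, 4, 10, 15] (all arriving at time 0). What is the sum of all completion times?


Since all jobs arrive at t=0, SRPT equals SPT ordering.
SPT order: [3, 4, 10, 13, 15]
Completion times:
  Job 1: p=3, C=3
  Job 2: p=4, C=7
  Job 3: p=10, C=17
  Job 4: p=13, C=30
  Job 5: p=15, C=45
Total completion time = 3 + 7 + 17 + 30 + 45 = 102

102


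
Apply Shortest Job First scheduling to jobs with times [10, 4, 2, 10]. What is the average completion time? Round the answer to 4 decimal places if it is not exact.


SJF order (ascending): [2, 4, 10, 10]
Completion times:
  Job 1: burst=2, C=2
  Job 2: burst=4, C=6
  Job 3: burst=10, C=16
  Job 4: burst=10, C=26
Average completion = 50/4 = 12.5

12.5


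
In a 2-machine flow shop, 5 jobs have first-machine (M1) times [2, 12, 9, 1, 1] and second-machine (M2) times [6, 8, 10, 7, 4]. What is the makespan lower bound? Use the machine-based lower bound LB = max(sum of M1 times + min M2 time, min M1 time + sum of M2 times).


LB1 = sum(M1 times) + min(M2 times) = 25 + 4 = 29
LB2 = min(M1 times) + sum(M2 times) = 1 + 35 = 36
Lower bound = max(LB1, LB2) = max(29, 36) = 36

36


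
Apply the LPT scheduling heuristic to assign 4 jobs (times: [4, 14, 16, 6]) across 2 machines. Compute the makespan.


Sort jobs in decreasing order (LPT): [16, 14, 6, 4]
Assign each job to the least loaded machine:
  Machine 1: jobs [16, 4], load = 20
  Machine 2: jobs [14, 6], load = 20
Makespan = max load = 20

20


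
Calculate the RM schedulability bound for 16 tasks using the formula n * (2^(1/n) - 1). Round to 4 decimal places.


Compute 2^(1/16) = 1.0442737824
Subtract 1: 1.0442737824 - 1 = 0.0442737824
Multiply by n: 16 * 0.0442737824 = 0.7083805184
Round to 4 dp: 0.7084

0.7084


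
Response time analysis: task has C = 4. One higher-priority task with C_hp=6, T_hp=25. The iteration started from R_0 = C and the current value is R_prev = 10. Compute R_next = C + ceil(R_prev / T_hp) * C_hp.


R_next = C + ceil(R_prev / T_hp) * C_hp
ceil(10 / 25) = ceil(0.4) = 1
Interference = 1 * 6 = 6
R_next = 4 + 6 = 10
R_next = R_prev, so the iteration has converged (response time = 10).

10


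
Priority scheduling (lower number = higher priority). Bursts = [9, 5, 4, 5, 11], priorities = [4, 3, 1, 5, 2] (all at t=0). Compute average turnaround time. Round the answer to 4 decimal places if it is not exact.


Sort by priority (ascending = highest first):
Order: [(1, 4), (2, 11), (3, 5), (4, 9), (5, 5)]
Completion times:
  Priority 1, burst=4, C=4
  Priority 2, burst=11, C=15
  Priority 3, burst=5, C=20
  Priority 4, burst=9, C=29
  Priority 5, burst=5, C=34
Average turnaround = 102/5 = 20.4

20.4


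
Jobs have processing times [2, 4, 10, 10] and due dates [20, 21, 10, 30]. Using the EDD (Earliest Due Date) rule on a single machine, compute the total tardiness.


Sort by due date (EDD order): [(10, 10), (2, 20), (4, 21), (10, 30)]
Compute completion times and tardiness:
  Job 1: p=10, d=10, C=10, tardiness=max(0,10-10)=0
  Job 2: p=2, d=20, C=12, tardiness=max(0,12-20)=0
  Job 3: p=4, d=21, C=16, tardiness=max(0,16-21)=0
  Job 4: p=10, d=30, C=26, tardiness=max(0,26-30)=0
Total tardiness = 0

0


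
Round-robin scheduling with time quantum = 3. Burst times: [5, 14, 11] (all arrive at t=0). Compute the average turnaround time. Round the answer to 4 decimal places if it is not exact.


Time quantum = 3
Execution trace:
  J1 runs 3 units, time = 3
  J2 runs 3 units, time = 6
  J3 runs 3 units, time = 9
  J1 runs 2 units, time = 11
  J2 runs 3 units, time = 14
  J3 runs 3 units, time = 17
  J2 runs 3 units, time = 20
  J3 runs 3 units, time = 23
  J2 runs 3 units, time = 26
  J3 runs 2 units, time = 28
  J2 runs 2 units, time = 30
Finish times: [11, 30, 28]
Average turnaround = 69/3 = 23.0

23.0


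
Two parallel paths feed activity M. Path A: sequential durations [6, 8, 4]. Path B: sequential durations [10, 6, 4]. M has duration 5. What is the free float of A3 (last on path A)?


ES(A3) = sum of predecessors on chain A = 14
EF(A3) = ES + duration = 14 + 4 = 18
Successor of A3 is M. ES(M) = max(sum(A), sum(B)) = max(18, 20) = 20
Free float = ES(successor) - EF(current) = 20 - 18 = 2

2


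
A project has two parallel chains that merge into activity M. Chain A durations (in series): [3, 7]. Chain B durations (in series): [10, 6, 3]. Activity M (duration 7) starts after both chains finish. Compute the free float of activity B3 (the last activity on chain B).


ES(B3) = sum of predecessors on chain B = 16
EF(B3) = ES + duration = 16 + 3 = 19
Successor of B3 is M. ES(M) = max(sum(A), sum(B)) = max(10, 19) = 19
Free float = ES(successor) - EF(current) = 19 - 19 = 0

0


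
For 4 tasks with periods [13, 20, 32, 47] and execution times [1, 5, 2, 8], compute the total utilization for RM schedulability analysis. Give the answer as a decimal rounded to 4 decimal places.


Compute individual utilizations (exact fractions):
  Task 1: C/T = 1/13 (approx. 0.0769)
  Task 2: C/T = 5/20 = 1/4 (approx. 0.25)
  Task 3: C/T = 2/32 = 1/16 (approx. 0.0625)
  Task 4: C/T = 8/47 (approx. 0.1702)
Total utilization U = 1/13 + 1/4 + 1/16 + 8/47 = 5471/9776
Rounded to 4 decimal places: U = 0.5596
RM (Liu & Layland) bound for 4 tasks = 0.756828; compare with U = 5471/9776 (approx. 0.559636)
U <= bound, so schedulable by RM sufficient condition.

0.5596


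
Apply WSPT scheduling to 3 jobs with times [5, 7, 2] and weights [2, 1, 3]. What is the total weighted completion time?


Compute p/w ratios and sort ascending (WSPT): [(2, 3), (5, 2), (7, 1)]
Compute weighted completion times:
  Job (p=2,w=3): C=2, w*C=3*2=6
  Job (p=5,w=2): C=7, w*C=2*7=14
  Job (p=7,w=1): C=14, w*C=1*14=14
Total weighted completion time = 34

34


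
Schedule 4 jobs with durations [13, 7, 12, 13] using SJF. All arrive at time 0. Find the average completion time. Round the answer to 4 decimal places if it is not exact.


SJF order (ascending): [7, 12, 13, 13]
Completion times:
  Job 1: burst=7, C=7
  Job 2: burst=12, C=19
  Job 3: burst=13, C=32
  Job 4: burst=13, C=45
Average completion = 103/4 = 25.75

25.75


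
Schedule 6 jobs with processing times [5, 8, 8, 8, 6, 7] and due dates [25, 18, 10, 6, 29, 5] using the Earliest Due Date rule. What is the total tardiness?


Sort by due date (EDD order): [(7, 5), (8, 6), (8, 10), (8, 18), (5, 25), (6, 29)]
Compute completion times and tardiness:
  Job 1: p=7, d=5, C=7, tardiness=max(0,7-5)=2
  Job 2: p=8, d=6, C=15, tardiness=max(0,15-6)=9
  Job 3: p=8, d=10, C=23, tardiness=max(0,23-10)=13
  Job 4: p=8, d=18, C=31, tardiness=max(0,31-18)=13
  Job 5: p=5, d=25, C=36, tardiness=max(0,36-25)=11
  Job 6: p=6, d=29, C=42, tardiness=max(0,42-29)=13
Total tardiness = 61

61


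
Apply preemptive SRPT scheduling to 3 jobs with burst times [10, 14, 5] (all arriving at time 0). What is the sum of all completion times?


Since all jobs arrive at t=0, SRPT equals SPT ordering.
SPT order: [5, 10, 14]
Completion times:
  Job 1: p=5, C=5
  Job 2: p=10, C=15
  Job 3: p=14, C=29
Total completion time = 5 + 15 + 29 = 49

49


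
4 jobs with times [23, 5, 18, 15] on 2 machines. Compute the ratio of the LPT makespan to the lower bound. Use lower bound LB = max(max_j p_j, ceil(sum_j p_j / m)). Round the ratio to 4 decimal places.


LPT order: [23, 18, 15, 5]
Machine loads after assignment: [28, 33]
LPT makespan = 33
Lower bound = max(max_job, ceil(total/2)) = max(23, 31) = 31
Ratio = 33 / 31 = 1.0645

1.0645


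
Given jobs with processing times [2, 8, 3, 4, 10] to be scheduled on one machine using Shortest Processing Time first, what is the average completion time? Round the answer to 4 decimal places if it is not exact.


Sort jobs by processing time (SPT order): [2, 3, 4, 8, 10]
Compute completion times sequentially:
  Job 1: processing = 2, completes at 2
  Job 2: processing = 3, completes at 5
  Job 3: processing = 4, completes at 9
  Job 4: processing = 8, completes at 17
  Job 5: processing = 10, completes at 27
Sum of completion times = 60
Average completion time = 60/5 = 12.0

12.0


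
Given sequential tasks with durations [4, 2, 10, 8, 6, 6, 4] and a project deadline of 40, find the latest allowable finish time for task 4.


LF(activity 4) = deadline - sum of successor durations
Successors: activities 5 through 7 with durations [6, 6, 4]
Sum of successor durations = 16
LF = 40 - 16 = 24

24


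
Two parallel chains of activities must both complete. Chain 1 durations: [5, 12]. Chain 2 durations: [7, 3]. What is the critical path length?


Path A total = 5 + 12 = 17
Path B total = 7 + 3 = 10
Critical path = longest path = max(17, 10) = 17

17


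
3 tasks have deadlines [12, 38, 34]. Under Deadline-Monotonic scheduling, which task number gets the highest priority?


Sort tasks by relative deadline (ascending):
  Task 1: deadline = 12
  Task 3: deadline = 34
  Task 2: deadline = 38
Priority order (highest first): [1, 3, 2]
Highest priority task = 1

1


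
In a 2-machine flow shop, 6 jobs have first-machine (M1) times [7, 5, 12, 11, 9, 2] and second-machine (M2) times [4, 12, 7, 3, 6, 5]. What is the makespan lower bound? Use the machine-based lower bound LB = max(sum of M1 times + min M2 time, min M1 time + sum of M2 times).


LB1 = sum(M1 times) + min(M2 times) = 46 + 3 = 49
LB2 = min(M1 times) + sum(M2 times) = 2 + 37 = 39
Lower bound = max(LB1, LB2) = max(49, 39) = 49

49


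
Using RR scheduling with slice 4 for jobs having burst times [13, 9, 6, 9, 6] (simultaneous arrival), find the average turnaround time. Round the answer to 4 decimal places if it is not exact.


Time quantum = 4
Execution trace:
  J1 runs 4 units, time = 4
  J2 runs 4 units, time = 8
  J3 runs 4 units, time = 12
  J4 runs 4 units, time = 16
  J5 runs 4 units, time = 20
  J1 runs 4 units, time = 24
  J2 runs 4 units, time = 28
  J3 runs 2 units, time = 30
  J4 runs 4 units, time = 34
  J5 runs 2 units, time = 36
  J1 runs 4 units, time = 40
  J2 runs 1 units, time = 41
  J4 runs 1 units, time = 42
  J1 runs 1 units, time = 43
Finish times: [43, 41, 30, 42, 36]
Average turnaround = 192/5 = 38.4

38.4


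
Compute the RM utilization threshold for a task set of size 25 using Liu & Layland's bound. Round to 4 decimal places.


Compute 2^(1/25) = 1.0281138267
Subtract 1: 1.0281138267 - 1 = 0.0281138267
Multiply by n: 25 * 0.0281138267 = 0.7028456675
Round to 4 dp: 0.7028

0.7028


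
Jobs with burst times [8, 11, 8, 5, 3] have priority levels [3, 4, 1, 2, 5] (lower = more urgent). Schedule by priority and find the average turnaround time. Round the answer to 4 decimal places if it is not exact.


Sort by priority (ascending = highest first):
Order: [(1, 8), (2, 5), (3, 8), (4, 11), (5, 3)]
Completion times:
  Priority 1, burst=8, C=8
  Priority 2, burst=5, C=13
  Priority 3, burst=8, C=21
  Priority 4, burst=11, C=32
  Priority 5, burst=3, C=35
Average turnaround = 109/5 = 21.8

21.8


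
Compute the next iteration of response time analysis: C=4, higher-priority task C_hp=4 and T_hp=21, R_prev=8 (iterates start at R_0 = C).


R_next = C + ceil(R_prev / T_hp) * C_hp
ceil(8 / 21) = ceil(0.381) = 1
Interference = 1 * 4 = 4
R_next = 4 + 4 = 8
R_next = R_prev, so the iteration has converged (response time = 8).

8


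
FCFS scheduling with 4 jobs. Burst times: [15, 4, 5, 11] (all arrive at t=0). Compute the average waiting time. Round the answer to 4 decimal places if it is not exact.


FCFS order (as given): [15, 4, 5, 11]
Waiting times:
  Job 1: wait = 0
  Job 2: wait = 15
  Job 3: wait = 19
  Job 4: wait = 24
Sum of waiting times = 58
Average waiting time = 58/4 = 14.5

14.5


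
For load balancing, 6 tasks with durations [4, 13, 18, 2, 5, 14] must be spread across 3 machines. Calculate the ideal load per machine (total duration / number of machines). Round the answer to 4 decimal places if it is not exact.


Total processing time = 4 + 13 + 18 + 2 + 5 + 14 = 56
Number of machines = 3
Ideal balanced load = 56 / 3 = 18.6667

18.6667


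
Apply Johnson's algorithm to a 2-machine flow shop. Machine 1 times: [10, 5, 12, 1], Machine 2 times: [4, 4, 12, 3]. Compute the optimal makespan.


Apply Johnson's rule:
  Group 1 (a <= b): [(4, 1, 3), (3, 12, 12)]
  Group 2 (a > b): [(1, 10, 4), (2, 5, 4)]
Optimal job order: [4, 3, 1, 2]
Schedule:
  Job 4: M1 done at 1, M2 done at 4
  Job 3: M1 done at 13, M2 done at 25
  Job 1: M1 done at 23, M2 done at 29
  Job 2: M1 done at 28, M2 done at 33
Makespan = 33

33


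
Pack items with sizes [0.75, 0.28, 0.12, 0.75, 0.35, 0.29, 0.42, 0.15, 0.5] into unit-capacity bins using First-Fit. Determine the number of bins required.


Place items sequentially using First-Fit:
  Item 0.75 -> new Bin 1
  Item 0.28 -> new Bin 2
  Item 0.12 -> Bin 1 (now 0.87)
  Item 0.75 -> new Bin 3
  Item 0.35 -> Bin 2 (now 0.63)
  Item 0.29 -> Bin 2 (now 0.92)
  Item 0.42 -> new Bin 4
  Item 0.15 -> Bin 3 (now 0.9)
  Item 0.5 -> Bin 4 (now 0.92)
Total bins used = 4

4


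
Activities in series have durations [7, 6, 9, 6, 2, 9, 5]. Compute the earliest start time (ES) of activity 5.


Activity 5 starts after activities 1 through 4 complete.
Predecessor durations: [7, 6, 9, 6]
ES = 7 + 6 + 9 + 6 = 28

28


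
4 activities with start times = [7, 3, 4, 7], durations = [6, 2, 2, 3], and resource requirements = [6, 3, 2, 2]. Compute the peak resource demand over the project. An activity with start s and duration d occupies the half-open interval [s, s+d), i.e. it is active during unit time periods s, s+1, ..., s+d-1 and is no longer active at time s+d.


Each activity i is active on [start_i, start_i + duration_i).
Compute total resource usage per time slot:
  t=0: active resources = [], total = 0
  t=1: active resources = [], total = 0
  t=2: active resources = [], total = 0
  t=3: active resources = [3], total = 3
  t=4: active resources = [3, 2], total = 5
  t=5: active resources = [2], total = 2
  t=6: active resources = [], total = 0
  t=7: active resources = [6, 2], total = 8
  t=8: active resources = [6, 2], total = 8
  t=9: active resources = [6, 2], total = 8
  t=10: active resources = [6], total = 6
  t=11: active resources = [6], total = 6
  t=12: active resources = [6], total = 6
Peak resource demand = 8

8


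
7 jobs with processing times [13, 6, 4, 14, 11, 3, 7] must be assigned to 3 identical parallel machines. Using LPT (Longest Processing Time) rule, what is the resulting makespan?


Sort jobs in decreasing order (LPT): [14, 13, 11, 7, 6, 4, 3]
Assign each job to the least loaded machine:
  Machine 1: jobs [14, 4, 3], load = 21
  Machine 2: jobs [13, 6], load = 19
  Machine 3: jobs [11, 7], load = 18
Makespan = max load = 21

21


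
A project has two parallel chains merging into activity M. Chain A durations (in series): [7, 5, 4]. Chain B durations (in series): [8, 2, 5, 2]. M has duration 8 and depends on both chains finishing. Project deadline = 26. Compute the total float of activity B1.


Forward pass: ES(B1) = sum of predecessors on chain B = 0
EF = ES + duration = 0 + 8 = 8
Backward pass: LF(M) = deadline = 26; LS(M) = 26 - 8 = 18
LF(B1) = LS(M) - sum(successors on chain B) = 18 - 9 = 9
LS = LF - duration = 9 - 8 = 1
Total float = LS - ES = 1 - 0 = 1

1


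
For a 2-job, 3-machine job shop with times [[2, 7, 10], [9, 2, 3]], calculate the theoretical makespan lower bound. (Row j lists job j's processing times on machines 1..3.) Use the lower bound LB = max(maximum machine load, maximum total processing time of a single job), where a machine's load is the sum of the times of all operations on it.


Machine loads:
  Machine 1: 2 + 9 = 11
  Machine 2: 7 + 2 = 9
  Machine 3: 10 + 3 = 13
Max machine load = 13
Job totals:
  Job 1: 19
  Job 2: 14
Max job total = 19
Lower bound = max(13, 19) = 19

19


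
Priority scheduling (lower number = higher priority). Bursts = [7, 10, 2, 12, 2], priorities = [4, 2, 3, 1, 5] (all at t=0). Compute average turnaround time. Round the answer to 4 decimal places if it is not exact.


Sort by priority (ascending = highest first):
Order: [(1, 12), (2, 10), (3, 2), (4, 7), (5, 2)]
Completion times:
  Priority 1, burst=12, C=12
  Priority 2, burst=10, C=22
  Priority 3, burst=2, C=24
  Priority 4, burst=7, C=31
  Priority 5, burst=2, C=33
Average turnaround = 122/5 = 24.4

24.4


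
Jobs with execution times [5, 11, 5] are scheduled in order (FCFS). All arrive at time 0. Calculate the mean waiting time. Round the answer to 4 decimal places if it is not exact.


FCFS order (as given): [5, 11, 5]
Waiting times:
  Job 1: wait = 0
  Job 2: wait = 5
  Job 3: wait = 16
Sum of waiting times = 21
Average waiting time = 21/3 = 7.0

7.0


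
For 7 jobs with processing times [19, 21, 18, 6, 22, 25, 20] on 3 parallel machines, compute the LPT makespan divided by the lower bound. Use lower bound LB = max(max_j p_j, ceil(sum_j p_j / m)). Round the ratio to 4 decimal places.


LPT order: [25, 22, 21, 20, 19, 18, 6]
Machine loads after assignment: [43, 47, 41]
LPT makespan = 47
Lower bound = max(max_job, ceil(total/3)) = max(25, 44) = 44
Ratio = 47 / 44 = 1.0682

1.0682


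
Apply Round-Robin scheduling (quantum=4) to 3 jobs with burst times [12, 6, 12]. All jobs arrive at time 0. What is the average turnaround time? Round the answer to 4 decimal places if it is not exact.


Time quantum = 4
Execution trace:
  J1 runs 4 units, time = 4
  J2 runs 4 units, time = 8
  J3 runs 4 units, time = 12
  J1 runs 4 units, time = 16
  J2 runs 2 units, time = 18
  J3 runs 4 units, time = 22
  J1 runs 4 units, time = 26
  J3 runs 4 units, time = 30
Finish times: [26, 18, 30]
Average turnaround = 74/3 = 24.6667

24.6667


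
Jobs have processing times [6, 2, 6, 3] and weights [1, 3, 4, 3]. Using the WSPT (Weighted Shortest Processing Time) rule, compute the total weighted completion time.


Compute p/w ratios and sort ascending (WSPT): [(2, 3), (3, 3), (6, 4), (6, 1)]
Compute weighted completion times:
  Job (p=2,w=3): C=2, w*C=3*2=6
  Job (p=3,w=3): C=5, w*C=3*5=15
  Job (p=6,w=4): C=11, w*C=4*11=44
  Job (p=6,w=1): C=17, w*C=1*17=17
Total weighted completion time = 82

82


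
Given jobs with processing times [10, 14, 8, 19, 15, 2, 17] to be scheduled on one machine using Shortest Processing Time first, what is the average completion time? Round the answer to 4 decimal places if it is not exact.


Sort jobs by processing time (SPT order): [2, 8, 10, 14, 15, 17, 19]
Compute completion times sequentially:
  Job 1: processing = 2, completes at 2
  Job 2: processing = 8, completes at 10
  Job 3: processing = 10, completes at 20
  Job 4: processing = 14, completes at 34
  Job 5: processing = 15, completes at 49
  Job 6: processing = 17, completes at 66
  Job 7: processing = 19, completes at 85
Sum of completion times = 266
Average completion time = 266/7 = 38.0

38.0


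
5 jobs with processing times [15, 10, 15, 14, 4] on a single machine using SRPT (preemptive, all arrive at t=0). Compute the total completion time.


Since all jobs arrive at t=0, SRPT equals SPT ordering.
SPT order: [4, 10, 14, 15, 15]
Completion times:
  Job 1: p=4, C=4
  Job 2: p=10, C=14
  Job 3: p=14, C=28
  Job 4: p=15, C=43
  Job 5: p=15, C=58
Total completion time = 4 + 14 + 28 + 43 + 58 = 147

147


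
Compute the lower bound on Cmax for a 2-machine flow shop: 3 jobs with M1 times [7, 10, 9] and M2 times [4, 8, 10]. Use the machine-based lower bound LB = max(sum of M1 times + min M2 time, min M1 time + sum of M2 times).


LB1 = sum(M1 times) + min(M2 times) = 26 + 4 = 30
LB2 = min(M1 times) + sum(M2 times) = 7 + 22 = 29
Lower bound = max(LB1, LB2) = max(30, 29) = 30

30


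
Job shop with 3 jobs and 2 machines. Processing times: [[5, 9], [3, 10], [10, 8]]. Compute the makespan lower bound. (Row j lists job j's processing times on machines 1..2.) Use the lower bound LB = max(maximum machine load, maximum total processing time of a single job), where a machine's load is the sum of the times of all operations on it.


Machine loads:
  Machine 1: 5 + 3 + 10 = 18
  Machine 2: 9 + 10 + 8 = 27
Max machine load = 27
Job totals:
  Job 1: 14
  Job 2: 13
  Job 3: 18
Max job total = 18
Lower bound = max(27, 18) = 27

27


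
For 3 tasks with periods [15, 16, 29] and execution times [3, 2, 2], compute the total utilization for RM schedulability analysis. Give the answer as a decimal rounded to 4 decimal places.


Compute individual utilizations (exact fractions):
  Task 1: C/T = 3/15 = 1/5 (approx. 0.2)
  Task 2: C/T = 2/16 = 1/8 (approx. 0.125)
  Task 3: C/T = 2/29 (approx. 0.069)
Total utilization U = 1/5 + 1/8 + 2/29 = 457/1160
Rounded to 4 decimal places: U = 0.3940
RM (Liu & Layland) bound for 3 tasks = 0.779763; compare with U = 457/1160 (approx. 0.393966)
U <= bound, so schedulable by RM sufficient condition.

0.3940


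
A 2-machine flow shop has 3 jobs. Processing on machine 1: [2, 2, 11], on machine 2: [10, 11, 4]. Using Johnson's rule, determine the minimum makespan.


Apply Johnson's rule:
  Group 1 (a <= b): [(1, 2, 10), (2, 2, 11)]
  Group 2 (a > b): [(3, 11, 4)]
Optimal job order: [1, 2, 3]
Schedule:
  Job 1: M1 done at 2, M2 done at 12
  Job 2: M1 done at 4, M2 done at 23
  Job 3: M1 done at 15, M2 done at 27
Makespan = 27

27


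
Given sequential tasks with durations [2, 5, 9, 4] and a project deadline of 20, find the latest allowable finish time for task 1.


LF(activity 1) = deadline - sum of successor durations
Successors: activities 2 through 4 with durations [5, 9, 4]
Sum of successor durations = 18
LF = 20 - 18 = 2

2


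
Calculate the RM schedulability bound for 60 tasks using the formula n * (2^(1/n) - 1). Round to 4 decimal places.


Compute 2^(1/60) = 1.0116194403
Subtract 1: 1.0116194403 - 1 = 0.0116194403
Multiply by n: 60 * 0.0116194403 = 0.6971664180
Round to 4 dp: 0.6972

0.6972


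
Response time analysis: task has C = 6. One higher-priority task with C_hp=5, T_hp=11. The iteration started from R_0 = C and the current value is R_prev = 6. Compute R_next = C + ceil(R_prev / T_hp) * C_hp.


R_next = C + ceil(R_prev / T_hp) * C_hp
ceil(6 / 11) = ceil(0.5455) = 1
Interference = 1 * 5 = 5
R_next = 6 + 5 = 11

11


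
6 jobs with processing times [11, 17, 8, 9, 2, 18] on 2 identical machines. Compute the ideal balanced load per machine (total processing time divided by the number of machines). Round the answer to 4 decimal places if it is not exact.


Total processing time = 11 + 17 + 8 + 9 + 2 + 18 = 65
Number of machines = 2
Ideal balanced load = 65 / 2 = 32.5

32.5


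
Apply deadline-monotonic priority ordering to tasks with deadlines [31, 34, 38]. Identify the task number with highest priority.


Sort tasks by relative deadline (ascending):
  Task 1: deadline = 31
  Task 2: deadline = 34
  Task 3: deadline = 38
Priority order (highest first): [1, 2, 3]
Highest priority task = 1

1


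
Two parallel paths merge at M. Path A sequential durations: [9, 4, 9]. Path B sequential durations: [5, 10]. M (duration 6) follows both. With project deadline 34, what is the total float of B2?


Forward pass: ES(B2) = sum of predecessors on chain B = 5
EF = ES + duration = 5 + 10 = 15
Backward pass: LF(M) = deadline = 34; LS(M) = 34 - 6 = 28
LF(B2) = LS(M) - sum(successors on chain B) = 28 - 0 = 28
LS = LF - duration = 28 - 10 = 18
Total float = LS - ES = 18 - 5 = 13

13


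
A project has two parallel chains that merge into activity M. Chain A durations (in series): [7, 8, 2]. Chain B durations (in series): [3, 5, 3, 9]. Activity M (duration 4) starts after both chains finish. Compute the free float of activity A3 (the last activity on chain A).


ES(A3) = sum of predecessors on chain A = 15
EF(A3) = ES + duration = 15 + 2 = 17
Successor of A3 is M. ES(M) = max(sum(A), sum(B)) = max(17, 20) = 20
Free float = ES(successor) - EF(current) = 20 - 17 = 3

3


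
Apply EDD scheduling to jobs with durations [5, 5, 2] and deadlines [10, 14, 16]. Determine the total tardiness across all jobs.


Sort by due date (EDD order): [(5, 10), (5, 14), (2, 16)]
Compute completion times and tardiness:
  Job 1: p=5, d=10, C=5, tardiness=max(0,5-10)=0
  Job 2: p=5, d=14, C=10, tardiness=max(0,10-14)=0
  Job 3: p=2, d=16, C=12, tardiness=max(0,12-16)=0
Total tardiness = 0

0


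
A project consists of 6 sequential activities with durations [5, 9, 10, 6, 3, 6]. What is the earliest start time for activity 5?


Activity 5 starts after activities 1 through 4 complete.
Predecessor durations: [5, 9, 10, 6]
ES = 5 + 9 + 10 + 6 = 30

30


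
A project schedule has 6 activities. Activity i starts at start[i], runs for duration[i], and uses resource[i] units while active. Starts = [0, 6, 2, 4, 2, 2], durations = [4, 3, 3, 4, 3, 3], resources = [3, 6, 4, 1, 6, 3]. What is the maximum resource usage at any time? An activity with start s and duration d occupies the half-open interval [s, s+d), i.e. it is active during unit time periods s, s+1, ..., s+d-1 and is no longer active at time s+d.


Each activity i is active on [start_i, start_i + duration_i).
Compute total resource usage per time slot:
  t=0: active resources = [3], total = 3
  t=1: active resources = [3], total = 3
  t=2: active resources = [3, 4, 6, 3], total = 16
  t=3: active resources = [3, 4, 6, 3], total = 16
  t=4: active resources = [4, 1, 6, 3], total = 14
  t=5: active resources = [1], total = 1
  t=6: active resources = [6, 1], total = 7
  t=7: active resources = [6, 1], total = 7
  t=8: active resources = [6], total = 6
Peak resource demand = 16

16


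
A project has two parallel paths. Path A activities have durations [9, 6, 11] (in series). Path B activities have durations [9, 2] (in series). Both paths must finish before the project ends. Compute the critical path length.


Path A total = 9 + 6 + 11 = 26
Path B total = 9 + 2 = 11
Critical path = longest path = max(26, 11) = 26

26


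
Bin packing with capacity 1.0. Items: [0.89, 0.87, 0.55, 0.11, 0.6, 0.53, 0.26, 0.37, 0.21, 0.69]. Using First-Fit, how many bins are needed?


Place items sequentially using First-Fit:
  Item 0.89 -> new Bin 1
  Item 0.87 -> new Bin 2
  Item 0.55 -> new Bin 3
  Item 0.11 -> Bin 1 (now 1.0)
  Item 0.6 -> new Bin 4
  Item 0.53 -> new Bin 5
  Item 0.26 -> Bin 3 (now 0.81)
  Item 0.37 -> Bin 4 (now 0.97)
  Item 0.21 -> Bin 5 (now 0.74)
  Item 0.69 -> new Bin 6
Total bins used = 6

6


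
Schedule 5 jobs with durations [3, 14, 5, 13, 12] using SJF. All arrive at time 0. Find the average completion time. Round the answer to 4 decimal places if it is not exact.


SJF order (ascending): [3, 5, 12, 13, 14]
Completion times:
  Job 1: burst=3, C=3
  Job 2: burst=5, C=8
  Job 3: burst=12, C=20
  Job 4: burst=13, C=33
  Job 5: burst=14, C=47
Average completion = 111/5 = 22.2

22.2


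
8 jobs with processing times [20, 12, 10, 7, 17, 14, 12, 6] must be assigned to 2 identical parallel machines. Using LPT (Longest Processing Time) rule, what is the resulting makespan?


Sort jobs in decreasing order (LPT): [20, 17, 14, 12, 12, 10, 7, 6]
Assign each job to the least loaded machine:
  Machine 1: jobs [20, 12, 10, 7], load = 49
  Machine 2: jobs [17, 14, 12, 6], load = 49
Makespan = max load = 49

49


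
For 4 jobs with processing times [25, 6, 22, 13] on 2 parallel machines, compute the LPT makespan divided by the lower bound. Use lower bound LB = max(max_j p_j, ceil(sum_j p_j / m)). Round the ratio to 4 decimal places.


LPT order: [25, 22, 13, 6]
Machine loads after assignment: [31, 35]
LPT makespan = 35
Lower bound = max(max_job, ceil(total/2)) = max(25, 33) = 33
Ratio = 35 / 33 = 1.0606

1.0606


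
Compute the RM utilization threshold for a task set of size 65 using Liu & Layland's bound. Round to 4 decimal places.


Compute 2^(1/65) = 1.0107208638
Subtract 1: 1.0107208638 - 1 = 0.0107208638
Multiply by n: 65 * 0.0107208638 = 0.6968561470
Round to 4 dp: 0.6969

0.6969


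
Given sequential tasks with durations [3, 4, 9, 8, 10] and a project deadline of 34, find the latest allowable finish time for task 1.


LF(activity 1) = deadline - sum of successor durations
Successors: activities 2 through 5 with durations [4, 9, 8, 10]
Sum of successor durations = 31
LF = 34 - 31 = 3

3


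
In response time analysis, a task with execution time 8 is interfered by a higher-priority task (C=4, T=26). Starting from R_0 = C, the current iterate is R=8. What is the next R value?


R_next = C + ceil(R_prev / T_hp) * C_hp
ceil(8 / 26) = ceil(0.3077) = 1
Interference = 1 * 4 = 4
R_next = 8 + 4 = 12

12


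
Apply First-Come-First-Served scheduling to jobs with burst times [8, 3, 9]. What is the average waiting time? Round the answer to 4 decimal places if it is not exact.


FCFS order (as given): [8, 3, 9]
Waiting times:
  Job 1: wait = 0
  Job 2: wait = 8
  Job 3: wait = 11
Sum of waiting times = 19
Average waiting time = 19/3 = 6.3333

6.3333


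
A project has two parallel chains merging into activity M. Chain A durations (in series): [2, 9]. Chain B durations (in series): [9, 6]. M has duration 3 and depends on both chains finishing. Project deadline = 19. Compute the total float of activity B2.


Forward pass: ES(B2) = sum of predecessors on chain B = 9
EF = ES + duration = 9 + 6 = 15
Backward pass: LF(M) = deadline = 19; LS(M) = 19 - 3 = 16
LF(B2) = LS(M) - sum(successors on chain B) = 16 - 0 = 16
LS = LF - duration = 16 - 6 = 10
Total float = LS - ES = 10 - 9 = 1

1


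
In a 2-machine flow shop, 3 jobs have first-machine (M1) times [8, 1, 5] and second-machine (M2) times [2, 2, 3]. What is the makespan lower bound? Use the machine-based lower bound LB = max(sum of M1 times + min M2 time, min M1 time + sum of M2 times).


LB1 = sum(M1 times) + min(M2 times) = 14 + 2 = 16
LB2 = min(M1 times) + sum(M2 times) = 1 + 7 = 8
Lower bound = max(LB1, LB2) = max(16, 8) = 16

16


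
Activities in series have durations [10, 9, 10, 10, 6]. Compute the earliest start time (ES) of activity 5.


Activity 5 starts after activities 1 through 4 complete.
Predecessor durations: [10, 9, 10, 10]
ES = 10 + 9 + 10 + 10 = 39

39


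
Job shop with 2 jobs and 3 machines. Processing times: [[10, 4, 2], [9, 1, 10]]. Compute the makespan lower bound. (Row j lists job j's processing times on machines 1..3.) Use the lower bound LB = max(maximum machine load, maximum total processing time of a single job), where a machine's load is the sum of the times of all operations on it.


Machine loads:
  Machine 1: 10 + 9 = 19
  Machine 2: 4 + 1 = 5
  Machine 3: 2 + 10 = 12
Max machine load = 19
Job totals:
  Job 1: 16
  Job 2: 20
Max job total = 20
Lower bound = max(19, 20) = 20

20


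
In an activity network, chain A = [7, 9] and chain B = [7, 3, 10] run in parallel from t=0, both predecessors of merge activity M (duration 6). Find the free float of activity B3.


ES(B3) = sum of predecessors on chain B = 10
EF(B3) = ES + duration = 10 + 10 = 20
Successor of B3 is M. ES(M) = max(sum(A), sum(B)) = max(16, 20) = 20
Free float = ES(successor) - EF(current) = 20 - 20 = 0

0


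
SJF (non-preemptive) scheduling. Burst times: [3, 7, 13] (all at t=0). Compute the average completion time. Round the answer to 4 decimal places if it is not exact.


SJF order (ascending): [3, 7, 13]
Completion times:
  Job 1: burst=3, C=3
  Job 2: burst=7, C=10
  Job 3: burst=13, C=23
Average completion = 36/3 = 12.0

12.0


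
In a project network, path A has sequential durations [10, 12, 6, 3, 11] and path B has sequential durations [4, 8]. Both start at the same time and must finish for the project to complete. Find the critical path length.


Path A total = 10 + 12 + 6 + 3 + 11 = 42
Path B total = 4 + 8 = 12
Critical path = longest path = max(42, 12) = 42

42


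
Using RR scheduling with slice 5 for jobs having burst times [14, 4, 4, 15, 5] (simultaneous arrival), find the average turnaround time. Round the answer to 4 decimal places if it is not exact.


Time quantum = 5
Execution trace:
  J1 runs 5 units, time = 5
  J2 runs 4 units, time = 9
  J3 runs 4 units, time = 13
  J4 runs 5 units, time = 18
  J5 runs 5 units, time = 23
  J1 runs 5 units, time = 28
  J4 runs 5 units, time = 33
  J1 runs 4 units, time = 37
  J4 runs 5 units, time = 42
Finish times: [37, 9, 13, 42, 23]
Average turnaround = 124/5 = 24.8

24.8
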